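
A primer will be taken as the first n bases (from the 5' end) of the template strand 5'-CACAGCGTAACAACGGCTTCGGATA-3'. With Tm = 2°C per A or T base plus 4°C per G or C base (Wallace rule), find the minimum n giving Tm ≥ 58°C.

First 18 bases: CACAGCGTAACAACGGCT → Tm = 56°C (< 58°C)
First 19 bases: CACAGCGTAACAACGGCTT → Tm = 58°C (≥ 58°C)
Each additional base adds 2°C (A/T) or 4°C (G/C), so Tm is non-decreasing in n; n = 19 is the first length to reach 58°C.

n = 19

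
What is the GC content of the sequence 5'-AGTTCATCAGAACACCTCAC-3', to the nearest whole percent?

45%

Base counts: G=2, C=7, A=7, T=4
G+C = 2 + 7 = 9 out of 20 bases
%GC = 9/20 × 100 = 45% ≈ 45%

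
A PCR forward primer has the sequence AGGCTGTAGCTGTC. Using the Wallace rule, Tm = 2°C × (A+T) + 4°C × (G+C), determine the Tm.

44°C

Base counts: T=4, C=3, G=5, A=2
So N_AT = 6 and N_GC = 8.
Tm = 2(6) + 4(8) = 12 + 32 = 44°C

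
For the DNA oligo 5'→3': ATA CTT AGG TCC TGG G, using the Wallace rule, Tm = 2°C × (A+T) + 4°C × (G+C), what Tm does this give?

48°C

Base counts: C=3, T=5, G=5, A=3
So N_AT = 8 and N_GC = 8.
Tm = 2(8) + 4(8) = 16 + 32 = 48°C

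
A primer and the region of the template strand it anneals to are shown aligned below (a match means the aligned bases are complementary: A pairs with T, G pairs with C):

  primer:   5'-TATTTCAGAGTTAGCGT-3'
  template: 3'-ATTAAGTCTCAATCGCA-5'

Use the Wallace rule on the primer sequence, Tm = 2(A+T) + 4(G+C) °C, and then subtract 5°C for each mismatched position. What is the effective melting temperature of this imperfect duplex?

Primer base counts: A=4, T=7, G=4, C=2 → A+T=11, G+C=6
Perfect-match Tm = 2(11) + 4(6) = 22 + 24 = 46°C
Mismatches (positions where the bases are not complementary): 1 (at position 3)
Effective Tm = 46 − 1×5 = 46 − 5 = 41°C

41°C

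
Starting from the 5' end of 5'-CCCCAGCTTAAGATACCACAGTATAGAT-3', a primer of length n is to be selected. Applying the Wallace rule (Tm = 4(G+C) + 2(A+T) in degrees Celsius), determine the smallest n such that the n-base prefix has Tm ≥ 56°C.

First 18 bases: CCCCAGCTTAAGATACCA → Tm = 54°C (< 56°C)
First 19 bases: CCCCAGCTTAAGATACCAC → Tm = 58°C (≥ 56°C)
Each additional base adds 2°C (A/T) or 4°C (G/C), so Tm is non-decreasing in n; n = 19 is the first length to reach 56°C.

n = 19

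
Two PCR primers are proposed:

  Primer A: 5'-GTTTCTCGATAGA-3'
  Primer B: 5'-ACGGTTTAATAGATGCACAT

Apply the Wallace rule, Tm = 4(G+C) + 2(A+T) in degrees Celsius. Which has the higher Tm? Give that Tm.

Primer A: A+T=8, G+C=5 → Tm = 2(8)+4(5) = 36°C
Primer B: A+T=13, G+C=7 → Tm = 2(13)+4(7) = 54°C
36°C vs 54°C → primer B is higher.

Primer B, 54°C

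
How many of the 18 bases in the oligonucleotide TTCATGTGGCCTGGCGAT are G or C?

Base counts: G=6, A=2, C=4, T=6
Total G or C: 6 + 4 = 10

10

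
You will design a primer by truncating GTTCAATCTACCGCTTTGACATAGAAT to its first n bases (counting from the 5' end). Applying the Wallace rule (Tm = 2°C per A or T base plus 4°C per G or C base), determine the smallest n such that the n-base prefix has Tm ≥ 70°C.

n = 25

First 24 bases: GTTCAATCTACCGCTTTGACATAG → Tm = 68°C (< 70°C)
First 25 bases: GTTCAATCTACCGCTTTGACATAGA → Tm = 70°C (≥ 70°C)
Each additional base adds 2°C (A/T) or 4°C (G/C), so Tm is non-decreasing in n; n = 25 is the first length to reach 70°C.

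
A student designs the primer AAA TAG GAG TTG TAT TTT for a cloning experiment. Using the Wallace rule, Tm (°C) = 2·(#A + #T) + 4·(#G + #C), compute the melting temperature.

C=0, A=6, T=8, G=4
AT pairs contribute 14, GC pairs contribute 4.
Tm = 2×14 + 4×4 = 44°C

44°C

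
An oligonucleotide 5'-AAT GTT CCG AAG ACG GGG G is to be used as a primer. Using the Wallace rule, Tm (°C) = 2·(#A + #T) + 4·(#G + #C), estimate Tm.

T=3, A=5, G=8, C=3
A+T = 8, G+C = 11
Tm = 2(8) + 4(11) = 16 + 44 = 60°C

60°C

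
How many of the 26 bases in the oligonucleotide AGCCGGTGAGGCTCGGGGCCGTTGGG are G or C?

Scanning the sequence gives G=14, C=6, T=4, A=2.
Total G or C: 14 + 6 = 20

20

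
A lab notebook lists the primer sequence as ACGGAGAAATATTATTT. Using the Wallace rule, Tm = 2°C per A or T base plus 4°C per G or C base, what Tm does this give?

Base counts: A=7, C=1, T=6, G=3
AT pairs contribute 13, GC pairs contribute 4.
Tm = 2×13 + 4×4 = 42°C

42°C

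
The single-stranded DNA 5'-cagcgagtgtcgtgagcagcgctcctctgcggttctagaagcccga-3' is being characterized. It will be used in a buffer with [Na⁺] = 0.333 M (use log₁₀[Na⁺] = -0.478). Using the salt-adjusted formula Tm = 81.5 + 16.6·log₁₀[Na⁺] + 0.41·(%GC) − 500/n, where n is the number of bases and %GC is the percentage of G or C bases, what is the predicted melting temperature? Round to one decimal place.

Length n = 46. A=8, G=15, C=14, T=9
G+C = 29, so %GC = 29/46 × 100 = 63.043%
Salt term: 16.6 × (-0.478) = -7.935
GC term: 0.41 × 63.043 = 25.848; length term: −500/46 = −10.87
Tm = 81.5 + (-7.935) + 25.848 − 10.87 = 88.543 → 88.5°C

88.5°C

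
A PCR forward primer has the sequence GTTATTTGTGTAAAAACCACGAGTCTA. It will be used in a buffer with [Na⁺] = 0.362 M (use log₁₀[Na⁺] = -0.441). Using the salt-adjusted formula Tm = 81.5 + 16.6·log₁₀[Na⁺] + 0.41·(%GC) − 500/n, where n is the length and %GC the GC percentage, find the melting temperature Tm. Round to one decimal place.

Length n = 27. Counting bases: A=9, G=5, C=4, T=9
G+C = 9, so %GC = 9/27 × 100 = 33.333%
Salt term: 16.6 × (-0.441) = -7.321
GC term: 0.41 × 33.333 = 13.667; length term: −500/27 = −18.519
Tm = 81.5 + (-7.321) + 13.667 − 18.519 = 69.327 → 69.3°C

69.3°C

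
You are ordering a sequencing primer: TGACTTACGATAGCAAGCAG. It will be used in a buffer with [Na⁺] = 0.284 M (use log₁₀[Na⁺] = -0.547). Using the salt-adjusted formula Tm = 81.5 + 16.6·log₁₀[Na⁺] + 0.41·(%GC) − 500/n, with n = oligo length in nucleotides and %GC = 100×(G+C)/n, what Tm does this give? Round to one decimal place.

Length n = 20. C=4, T=4, G=5, A=7
G+C = 9, so %GC = 9/20 × 100 = 45%
Salt term: 16.6 × (-0.547) = -9.08
GC term: 0.41 × 45 = 18.45; length term: −500/20 = −25
Tm = 81.5 + (-9.08) + 18.45 − 25 = 65.87 → 65.9°C

65.9°C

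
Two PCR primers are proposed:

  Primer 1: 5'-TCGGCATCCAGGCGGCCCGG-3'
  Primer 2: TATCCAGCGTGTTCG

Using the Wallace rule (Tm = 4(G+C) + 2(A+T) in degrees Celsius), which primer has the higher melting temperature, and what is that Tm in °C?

Primer 1: A+T=4, G+C=16 → Tm = 2(4)+4(16) = 72°C
Primer 2: A+T=7, G+C=8 → Tm = 2(7)+4(8) = 46°C
72°C vs 46°C → primer 1 is higher.

Primer 1, 72°C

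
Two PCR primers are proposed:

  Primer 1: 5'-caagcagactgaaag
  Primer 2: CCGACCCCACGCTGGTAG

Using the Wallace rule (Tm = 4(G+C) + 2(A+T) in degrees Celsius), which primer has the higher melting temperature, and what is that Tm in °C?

Primer 2, 62°C

Primer 1: A+T=8, G+C=7 → Tm = 2(8)+4(7) = 44°C
Primer 2: A+T=5, G+C=13 → Tm = 2(5)+4(13) = 62°C
44°C vs 62°C → primer 2 is higher.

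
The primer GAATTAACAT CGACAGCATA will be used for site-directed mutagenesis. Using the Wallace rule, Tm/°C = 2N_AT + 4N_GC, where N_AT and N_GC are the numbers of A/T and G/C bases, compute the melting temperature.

54°C

Counting bases: G=3, T=4, A=9, C=4
AT pairs contribute 13, GC pairs contribute 7.
Tm = 2×13 + 4×7 = 54°C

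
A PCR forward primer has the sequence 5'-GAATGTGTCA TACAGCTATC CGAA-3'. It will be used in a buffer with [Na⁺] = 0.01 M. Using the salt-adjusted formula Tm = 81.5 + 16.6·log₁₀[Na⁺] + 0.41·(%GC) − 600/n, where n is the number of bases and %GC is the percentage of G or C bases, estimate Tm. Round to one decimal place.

40.4°C

Length n = 24. Base counts: C=5, T=6, A=8, G=5
G+C = 10, so %GC = 10/24 × 100 = 41.667%
Salt term: 16.6 × (-2) = -33.2
GC term: 0.41 × 41.667 = 17.083; length term: −600/24 = −25
Tm = 81.5 + (-33.2) + 17.083 − 25 = 40.383 → 40.4°C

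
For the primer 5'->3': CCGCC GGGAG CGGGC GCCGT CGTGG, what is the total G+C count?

Base counts: G=13, C=9, T=2, A=1
G+C = 13 + 9 = 22

22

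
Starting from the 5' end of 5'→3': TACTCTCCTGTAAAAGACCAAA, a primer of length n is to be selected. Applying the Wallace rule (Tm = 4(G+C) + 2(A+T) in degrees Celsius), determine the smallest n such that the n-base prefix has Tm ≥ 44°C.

First 15 bases: TACTCTCCTGTAAAA → Tm = 40°C (< 44°C)
First 16 bases: TACTCTCCTGTAAAAG → Tm = 44°C (≥ 44°C)
Since every base adds ≥2°C, Tm only increases with n, so the threshold is first crossed at n = 16.

n = 16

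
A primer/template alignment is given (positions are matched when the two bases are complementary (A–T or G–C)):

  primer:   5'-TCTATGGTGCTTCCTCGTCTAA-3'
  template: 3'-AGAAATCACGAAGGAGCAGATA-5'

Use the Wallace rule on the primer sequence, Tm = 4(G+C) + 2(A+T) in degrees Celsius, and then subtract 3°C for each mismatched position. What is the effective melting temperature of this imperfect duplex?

Primer base counts: A=3, T=9, G=4, C=6 → A+T=12, G+C=10
Perfect-match Tm = 2(12) + 4(10) = 24 + 40 = 64°C
Mismatches (positions where the bases are not complementary): 3 (at positions 4, 6, 22)
Effective Tm = 64 − 3×3 = 64 − 9 = 55°C

55°C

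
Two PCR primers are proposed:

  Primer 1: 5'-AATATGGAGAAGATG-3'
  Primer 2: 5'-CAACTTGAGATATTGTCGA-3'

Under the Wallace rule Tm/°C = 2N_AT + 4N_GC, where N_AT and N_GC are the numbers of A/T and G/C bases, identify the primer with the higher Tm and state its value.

Primer 2, 52°C

Primer 1: A+T=10, G+C=5 → Tm = 2(10)+4(5) = 40°C
Primer 2: A+T=12, G+C=7 → Tm = 2(12)+4(7) = 52°C
40°C vs 52°C → primer 2 is higher.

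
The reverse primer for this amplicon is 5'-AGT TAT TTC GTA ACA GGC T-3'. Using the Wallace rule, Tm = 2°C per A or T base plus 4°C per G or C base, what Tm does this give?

Scanning the sequence gives G=4, T=7, C=3, A=5.
So N_AT = 12 and N_GC = 7.
Tm = 2×12 + 4×7 = 52°C

52°C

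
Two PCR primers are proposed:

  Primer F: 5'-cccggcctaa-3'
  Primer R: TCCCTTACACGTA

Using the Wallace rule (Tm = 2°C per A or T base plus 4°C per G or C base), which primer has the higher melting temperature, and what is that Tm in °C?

Primer R, 38°C

Primer F: A+T=3, G+C=7 → Tm = 2(3)+4(7) = 34°C
Primer R: A+T=7, G+C=6 → Tm = 2(7)+4(6) = 38°C
34°C vs 38°C → primer R is higher.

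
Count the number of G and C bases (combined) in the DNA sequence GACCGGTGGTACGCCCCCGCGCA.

18

Counting bases: C=10, A=3, T=2, G=8
Total G or C: 8 + 10 = 18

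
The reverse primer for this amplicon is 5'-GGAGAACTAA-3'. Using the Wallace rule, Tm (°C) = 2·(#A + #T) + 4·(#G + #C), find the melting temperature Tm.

28°C

C=1, G=3, T=1, A=5
So N_AT = 6 and N_GC = 4.
Tm = 4·4 + 2·6 = 16 + 12 = 28°C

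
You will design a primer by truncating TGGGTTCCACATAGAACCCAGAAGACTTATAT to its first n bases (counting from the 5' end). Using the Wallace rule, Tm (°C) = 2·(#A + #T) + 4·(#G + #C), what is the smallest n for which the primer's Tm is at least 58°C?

First 18 bases: TGGGTTCCACATAGAACC → Tm = 54°C (< 58°C)
First 19 bases: TGGGTTCCACATAGAACCC → Tm = 58°C (≥ 58°C)
Since every base adds ≥2°C, Tm only increases with n, so the threshold is first crossed at n = 19.

n = 19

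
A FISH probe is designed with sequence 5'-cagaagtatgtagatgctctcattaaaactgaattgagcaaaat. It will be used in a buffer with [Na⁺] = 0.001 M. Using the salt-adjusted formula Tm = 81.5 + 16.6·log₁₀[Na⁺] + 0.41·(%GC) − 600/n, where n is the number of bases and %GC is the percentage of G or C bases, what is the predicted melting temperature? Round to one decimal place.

Length n = 44. Counting bases: T=12, G=8, A=18, C=6
G+C = 14, so %GC = 14/44 × 100 = 31.818%
Salt term: 16.6 × (-3) = -49.8
GC term: 0.41 × 31.818 = 13.045; length term: −600/44 = −13.636
Tm = 81.5 + (-49.8) + 13.045 − 13.636 = 31.109 → 31.1°C

31.1°C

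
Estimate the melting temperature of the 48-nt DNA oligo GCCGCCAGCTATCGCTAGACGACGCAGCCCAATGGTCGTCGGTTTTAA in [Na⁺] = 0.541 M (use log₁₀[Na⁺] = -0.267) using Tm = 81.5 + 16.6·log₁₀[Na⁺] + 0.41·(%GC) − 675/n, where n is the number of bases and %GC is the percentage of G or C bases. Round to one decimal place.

86.9°C

Length n = 48. Base counts: A=10, C=15, T=10, G=13
G+C = 28, so %GC = 28/48 × 100 = 58.333%
Salt term: 16.6 × (-0.267) = -4.432
GC term: 0.41 × 58.333 = 23.917; length term: −675/48 = −14.062
Tm = 81.5 + (-4.432) + 23.917 − 14.062 = 86.923 → 86.9°C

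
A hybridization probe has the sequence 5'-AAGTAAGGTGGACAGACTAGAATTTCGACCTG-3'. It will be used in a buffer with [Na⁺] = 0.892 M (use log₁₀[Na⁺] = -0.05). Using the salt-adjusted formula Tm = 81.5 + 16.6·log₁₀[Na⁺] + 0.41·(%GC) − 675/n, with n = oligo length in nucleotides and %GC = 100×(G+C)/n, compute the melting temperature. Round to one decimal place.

Length n = 32. C=5, A=11, T=7, G=9
G+C = 14, so %GC = 14/32 × 100 = 43.75%
Salt term: 16.6 × (-0.05) = -0.83
GC term: 0.41 × 43.75 = 17.938; length term: −675/32 = −21.094
Tm = 81.5 + (-0.83) + 17.938 − 21.094 = 77.514 → 77.5°C

77.5°C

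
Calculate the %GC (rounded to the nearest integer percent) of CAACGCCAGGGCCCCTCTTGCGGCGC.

77%

Counting bases: C=12, A=3, T=3, G=8
G+C = 8 + 12 = 20 out of 26 bases
%GC = 20/26 × 100 = 76.92% ≈ 77%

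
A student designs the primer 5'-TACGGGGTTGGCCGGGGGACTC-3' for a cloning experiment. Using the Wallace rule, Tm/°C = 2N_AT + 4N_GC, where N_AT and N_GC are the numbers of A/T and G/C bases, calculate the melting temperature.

Counting bases: G=11, A=2, C=5, T=4
AT pairs contribute 6, GC pairs contribute 16.
Tm = 4·16 + 2·6 = 64 + 12 = 76°C

76°C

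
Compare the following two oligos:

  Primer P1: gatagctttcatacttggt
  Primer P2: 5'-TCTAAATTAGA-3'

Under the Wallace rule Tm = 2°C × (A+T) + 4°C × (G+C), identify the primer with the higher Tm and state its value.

Primer P1: A+T=12, G+C=7 → Tm = 2(12)+4(7) = 52°C
Primer P2: A+T=9, G+C=2 → Tm = 2(9)+4(2) = 26°C
52°C vs 26°C → primer P1 is higher.

Primer P1, 52°C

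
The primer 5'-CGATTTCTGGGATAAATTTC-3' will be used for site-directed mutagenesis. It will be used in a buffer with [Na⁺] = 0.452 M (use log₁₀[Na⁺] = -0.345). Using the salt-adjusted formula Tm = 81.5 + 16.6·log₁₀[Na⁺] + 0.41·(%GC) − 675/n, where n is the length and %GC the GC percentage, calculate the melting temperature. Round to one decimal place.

56.4°C

Length n = 20. Base counts: G=4, C=3, A=5, T=8
G+C = 7, so %GC = 7/20 × 100 = 35%
Salt term: 16.6 × (-0.345) = -5.727
GC term: 0.41 × 35 = 14.35; length term: −675/20 = −33.75
Tm = 81.5 + (-5.727) + 14.35 − 33.75 = 56.373 → 56.4°C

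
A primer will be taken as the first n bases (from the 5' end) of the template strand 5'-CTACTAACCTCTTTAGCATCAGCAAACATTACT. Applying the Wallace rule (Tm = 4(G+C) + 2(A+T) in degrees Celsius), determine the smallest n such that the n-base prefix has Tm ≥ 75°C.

n = 27

First 26 bases: CTACTAACCTCTTTAGCATCAGCAAA → Tm = 72°C (< 75°C)
First 27 bases: CTACTAACCTCTTTAGCATCAGCAAAC → Tm = 76°C (≥ 75°C)
Since every base adds ≥2°C, Tm only increases with n, so the threshold is first crossed at n = 27.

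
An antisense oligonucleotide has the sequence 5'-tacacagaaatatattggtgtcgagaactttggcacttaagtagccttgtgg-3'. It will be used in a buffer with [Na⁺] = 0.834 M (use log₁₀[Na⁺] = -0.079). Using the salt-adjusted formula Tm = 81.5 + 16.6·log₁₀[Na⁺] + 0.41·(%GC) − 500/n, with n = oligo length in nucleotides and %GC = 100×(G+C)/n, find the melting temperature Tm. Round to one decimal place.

Length n = 52. T=16, G=13, A=15, C=8
G+C = 21, so %GC = 21/52 × 100 = 40.385%
Salt term: 16.6 × (-0.079) = -1.311
GC term: 0.41 × 40.385 = 16.558; length term: −500/52 = −9.615
Tm = 81.5 + (-1.311) + 16.558 − 9.615 = 87.132 → 87.1°C

87.1°C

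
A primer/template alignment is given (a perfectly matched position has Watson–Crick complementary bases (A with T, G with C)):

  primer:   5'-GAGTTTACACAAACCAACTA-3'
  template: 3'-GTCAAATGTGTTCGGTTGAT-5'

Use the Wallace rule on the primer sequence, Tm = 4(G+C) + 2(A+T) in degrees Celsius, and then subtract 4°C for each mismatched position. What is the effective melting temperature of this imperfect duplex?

46°C

Primer base counts: A=9, T=4, G=2, C=5 → A+T=13, G+C=7
Perfect-match Tm = 2(13) + 4(7) = 26 + 28 = 54°C
Mismatches (positions where the bases are not complementary): 2 (at positions 1, 13)
Effective Tm = 54 − 2×4 = 54 − 8 = 46°C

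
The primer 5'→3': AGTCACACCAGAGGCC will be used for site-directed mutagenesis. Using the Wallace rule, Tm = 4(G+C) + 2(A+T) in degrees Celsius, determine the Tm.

52°C

Counting bases: C=6, T=1, A=5, G=4
AT pairs contribute 6, GC pairs contribute 10.
Tm = 2×6 + 4×10 = 52°C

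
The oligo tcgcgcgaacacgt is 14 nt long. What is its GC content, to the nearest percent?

A=3, T=2, G=4, C=5
G+C = 4 + 5 = 9 out of 14 bases
%GC = 9/14 × 100 = 64.29% ≈ 64%

64%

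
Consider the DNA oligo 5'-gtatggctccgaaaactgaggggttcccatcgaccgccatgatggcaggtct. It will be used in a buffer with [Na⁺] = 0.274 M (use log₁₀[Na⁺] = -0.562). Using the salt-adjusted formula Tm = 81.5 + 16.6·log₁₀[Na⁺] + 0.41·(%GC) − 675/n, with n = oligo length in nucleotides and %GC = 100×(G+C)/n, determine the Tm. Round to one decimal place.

82.8°C

Length n = 52. Counting bases: C=14, T=11, A=11, G=16
G+C = 30, so %GC = 30/52 × 100 = 57.692%
Salt term: 16.6 × (-0.562) = -9.329
GC term: 0.41 × 57.692 = 23.654; length term: −675/52 = −12.981
Tm = 81.5 + (-9.329) + 23.654 − 12.981 = 82.844 → 82.8°C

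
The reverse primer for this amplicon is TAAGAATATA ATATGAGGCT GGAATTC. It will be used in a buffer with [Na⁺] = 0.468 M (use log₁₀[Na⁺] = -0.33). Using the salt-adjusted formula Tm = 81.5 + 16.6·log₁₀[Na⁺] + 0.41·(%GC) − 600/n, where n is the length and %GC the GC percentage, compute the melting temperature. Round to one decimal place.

Length n = 27. Base counts: T=8, C=2, G=6, A=11
G+C = 8, so %GC = 8/27 × 100 = 29.63%
Salt term: 16.6 × (-0.33) = -5.478
GC term: 0.41 × 29.63 = 12.148; length term: −600/27 = −22.222
Tm = 81.5 + (-5.478) + 12.148 − 22.222 = 65.948 → 65.9°C

65.9°C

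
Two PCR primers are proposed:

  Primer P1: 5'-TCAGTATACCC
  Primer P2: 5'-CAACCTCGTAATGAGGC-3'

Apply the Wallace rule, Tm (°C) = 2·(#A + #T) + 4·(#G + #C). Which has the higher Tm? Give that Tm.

Primer P1: A+T=6, G+C=5 → Tm = 2(6)+4(5) = 32°C
Primer P2: A+T=8, G+C=9 → Tm = 2(8)+4(9) = 52°C
32°C vs 52°C → primer P2 is higher.

Primer P2, 52°C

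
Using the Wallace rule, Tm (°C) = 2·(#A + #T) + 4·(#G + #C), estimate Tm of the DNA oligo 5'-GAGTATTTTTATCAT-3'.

36°C

Base counts: G=2, A=4, C=1, T=8
So N_AT = 12 and N_GC = 3.
Tm = 2×12 + 4×3 = 36°C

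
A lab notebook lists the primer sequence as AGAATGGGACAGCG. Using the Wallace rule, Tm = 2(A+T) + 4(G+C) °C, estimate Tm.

Counting bases: T=1, A=5, C=2, G=6
So N_AT = 6 and N_GC = 8.
Tm = 2×6 + 4×8 = 44°C

44°C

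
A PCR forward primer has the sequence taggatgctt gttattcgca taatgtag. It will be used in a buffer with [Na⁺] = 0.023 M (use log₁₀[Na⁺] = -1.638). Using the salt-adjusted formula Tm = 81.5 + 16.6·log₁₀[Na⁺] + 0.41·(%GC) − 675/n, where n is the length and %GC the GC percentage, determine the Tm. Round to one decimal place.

Length n = 28. Base counts: A=7, T=11, C=3, G=7
G+C = 10, so %GC = 10/28 × 100 = 35.714%
Salt term: 16.6 × (-1.638) = -27.191
GC term: 0.41 × 35.714 = 14.643; length term: −675/28 = −24.107
Tm = 81.5 + (-27.191) + 14.643 − 24.107 = 44.845 → 44.8°C

44.8°C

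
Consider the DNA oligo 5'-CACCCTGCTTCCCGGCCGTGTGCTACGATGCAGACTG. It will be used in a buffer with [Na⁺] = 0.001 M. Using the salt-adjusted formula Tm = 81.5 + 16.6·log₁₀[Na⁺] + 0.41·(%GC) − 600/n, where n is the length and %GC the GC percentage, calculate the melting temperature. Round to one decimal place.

Length n = 37. Counting bases: C=14, G=10, A=5, T=8
G+C = 24, so %GC = 24/37 × 100 = 64.865%
Salt term: 16.6 × (-3) = -49.8
GC term: 0.41 × 64.865 = 26.595; length term: −600/37 = −16.216
Tm = 81.5 + (-49.8) + 26.595 − 16.216 = 42.079 → 42.1°C

42.1°C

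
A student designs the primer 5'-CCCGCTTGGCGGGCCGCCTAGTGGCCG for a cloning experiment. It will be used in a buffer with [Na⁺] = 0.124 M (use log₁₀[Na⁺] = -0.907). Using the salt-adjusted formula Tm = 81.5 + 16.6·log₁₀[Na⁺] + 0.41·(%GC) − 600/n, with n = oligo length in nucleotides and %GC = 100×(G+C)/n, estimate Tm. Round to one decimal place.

77.6°C

Length n = 27. Counting bases: C=11, G=11, T=4, A=1
G+C = 22, so %GC = 22/27 × 100 = 81.481%
Salt term: 16.6 × (-0.907) = -15.056
GC term: 0.41 × 81.481 = 33.407; length term: −600/27 = −22.222
Tm = 81.5 + (-15.056) + 33.407 − 22.222 = 77.629 → 77.6°C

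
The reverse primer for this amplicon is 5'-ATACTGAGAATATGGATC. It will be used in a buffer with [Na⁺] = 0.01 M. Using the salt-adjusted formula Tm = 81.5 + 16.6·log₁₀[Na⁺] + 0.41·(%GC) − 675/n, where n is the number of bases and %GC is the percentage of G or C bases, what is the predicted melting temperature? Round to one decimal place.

24.5°C

Length n = 18. Scanning the sequence gives A=7, T=5, C=2, G=4.
G+C = 6, so %GC = 6/18 × 100 = 33.333%
Salt term: 16.6 × (-2) = -33.2
GC term: 0.41 × 33.333 = 13.667; length term: −675/18 = −37.5
Tm = 81.5 + (-33.2) + 13.667 − 37.5 = 24.467 → 24.5°C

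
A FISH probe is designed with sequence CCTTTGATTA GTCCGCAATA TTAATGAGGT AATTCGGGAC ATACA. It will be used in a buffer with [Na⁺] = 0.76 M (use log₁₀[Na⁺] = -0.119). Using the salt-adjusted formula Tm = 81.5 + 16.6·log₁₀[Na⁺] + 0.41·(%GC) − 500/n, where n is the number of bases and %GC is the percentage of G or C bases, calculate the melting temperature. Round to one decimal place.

83.9°C

Length n = 45. Scanning the sequence gives C=8, G=9, T=14, A=14.
G+C = 17, so %GC = 17/45 × 100 = 37.778%
Salt term: 16.6 × (-0.119) = -1.975
GC term: 0.41 × 37.778 = 15.489; length term: −500/45 = −11.111
Tm = 81.5 + (-1.975) + 15.489 − 11.111 = 83.903 → 83.9°C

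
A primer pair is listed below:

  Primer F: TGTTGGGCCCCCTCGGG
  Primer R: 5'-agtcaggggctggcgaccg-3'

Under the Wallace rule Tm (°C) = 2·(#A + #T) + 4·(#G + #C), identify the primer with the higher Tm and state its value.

Primer F: A+T=4, G+C=13 → Tm = 2(4)+4(13) = 60°C
Primer R: A+T=5, G+C=14 → Tm = 2(5)+4(14) = 66°C
60°C vs 66°C → primer R is higher.

Primer R, 66°C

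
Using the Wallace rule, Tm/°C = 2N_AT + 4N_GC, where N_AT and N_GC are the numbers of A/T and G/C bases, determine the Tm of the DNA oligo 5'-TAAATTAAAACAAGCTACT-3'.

Scanning the sequence gives C=3, G=1, A=10, T=5.
A+T = 15, G+C = 4
Tm = 4·4 + 2·15 = 16 + 30 = 46°C

46°C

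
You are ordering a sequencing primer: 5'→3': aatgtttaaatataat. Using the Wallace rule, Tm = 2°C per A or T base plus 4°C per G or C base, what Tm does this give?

G=1, A=8, T=7, C=0
A+T = 15, G+C = 1
Tm = 2(15) + 4(1) = 30 + 4 = 34°C

34°C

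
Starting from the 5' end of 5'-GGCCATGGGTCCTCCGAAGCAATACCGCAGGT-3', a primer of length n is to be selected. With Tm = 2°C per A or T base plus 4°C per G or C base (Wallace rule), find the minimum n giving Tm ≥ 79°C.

n = 25

First 24 bases: GGCCATGGGTCCTCCGAAGCAATA → Tm = 76°C (< 79°C)
First 25 bases: GGCCATGGGTCCTCCGAAGCAATAC → Tm = 80°C (≥ 79°C)
Since every base adds ≥2°C, Tm only increases with n, so the threshold is first crossed at n = 25.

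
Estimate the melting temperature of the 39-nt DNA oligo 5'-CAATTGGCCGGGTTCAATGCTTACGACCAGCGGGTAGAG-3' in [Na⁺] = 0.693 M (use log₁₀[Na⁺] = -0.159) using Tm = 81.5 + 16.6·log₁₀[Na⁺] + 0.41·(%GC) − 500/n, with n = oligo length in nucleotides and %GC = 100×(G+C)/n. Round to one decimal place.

Length n = 39. Scanning the sequence gives G=13, T=8, A=9, C=9.
G+C = 22, so %GC = 22/39 × 100 = 56.41%
Salt term: 16.6 × (-0.159) = -2.639
GC term: 0.41 × 56.41 = 23.128; length term: −500/39 = −12.821
Tm = 81.5 + (-2.639) + 23.128 − 12.821 = 89.168 → 89.2°C

89.2°C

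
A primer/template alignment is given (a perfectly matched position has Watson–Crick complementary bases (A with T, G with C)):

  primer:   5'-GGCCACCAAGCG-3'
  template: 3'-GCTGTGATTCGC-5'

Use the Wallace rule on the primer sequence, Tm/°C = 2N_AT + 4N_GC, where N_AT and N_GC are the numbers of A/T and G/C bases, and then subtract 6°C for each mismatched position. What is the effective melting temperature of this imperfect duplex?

Primer base counts: A=3, T=0, G=4, C=5 → A+T=3, G+C=9
Perfect-match Tm = 2(3) + 4(9) = 6 + 36 = 42°C
Mismatches (positions where the bases are not complementary): 3 (at positions 1, 3, 7)
Effective Tm = 42 − 3×6 = 42 − 18 = 24°C

24°C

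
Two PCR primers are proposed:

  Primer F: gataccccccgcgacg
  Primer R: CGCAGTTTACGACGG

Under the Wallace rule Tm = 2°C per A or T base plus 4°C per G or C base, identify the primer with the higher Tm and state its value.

Primer F: A+T=4, G+C=12 → Tm = 2(4)+4(12) = 56°C
Primer R: A+T=6, G+C=9 → Tm = 2(6)+4(9) = 48°C
56°C vs 48°C → primer F is higher.

Primer F, 56°C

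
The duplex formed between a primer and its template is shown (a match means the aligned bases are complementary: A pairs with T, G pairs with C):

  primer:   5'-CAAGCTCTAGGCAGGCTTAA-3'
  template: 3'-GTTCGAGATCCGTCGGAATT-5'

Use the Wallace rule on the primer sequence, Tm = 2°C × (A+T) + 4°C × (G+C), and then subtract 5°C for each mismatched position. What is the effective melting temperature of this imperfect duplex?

55°C

Primer base counts: A=6, T=4, G=5, C=5 → A+T=10, G+C=10
Perfect-match Tm = 2(10) + 4(10) = 20 + 40 = 60°C
Mismatches (positions where the bases are not complementary): 1 (at position 15)
Effective Tm = 60 − 1×5 = 60 − 5 = 55°C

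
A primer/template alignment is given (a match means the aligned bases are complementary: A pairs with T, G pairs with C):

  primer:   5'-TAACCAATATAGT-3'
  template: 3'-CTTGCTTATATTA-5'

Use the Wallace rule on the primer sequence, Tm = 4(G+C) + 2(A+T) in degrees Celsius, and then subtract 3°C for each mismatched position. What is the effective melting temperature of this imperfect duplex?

23°C

Primer base counts: A=6, T=4, G=1, C=2 → A+T=10, G+C=3
Perfect-match Tm = 2(10) + 4(3) = 20 + 12 = 32°C
Mismatches (positions where the bases are not complementary): 3 (at positions 1, 5, 12)
Effective Tm = 32 − 3×3 = 32 − 9 = 23°C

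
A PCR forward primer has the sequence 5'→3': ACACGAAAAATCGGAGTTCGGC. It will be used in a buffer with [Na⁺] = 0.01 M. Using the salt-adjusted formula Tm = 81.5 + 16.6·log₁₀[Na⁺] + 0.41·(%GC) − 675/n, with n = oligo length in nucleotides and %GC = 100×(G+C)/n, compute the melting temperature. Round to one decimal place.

Length n = 22. Scanning the sequence gives A=8, C=5, G=6, T=3.
G+C = 11, so %GC = 11/22 × 100 = 50%
Salt term: 16.6 × (-2) = -33.2
GC term: 0.41 × 50 = 20.5; length term: −675/22 = −30.682
Tm = 81.5 + (-33.2) + 20.5 − 30.682 = 38.118 → 38.1°C

38.1°C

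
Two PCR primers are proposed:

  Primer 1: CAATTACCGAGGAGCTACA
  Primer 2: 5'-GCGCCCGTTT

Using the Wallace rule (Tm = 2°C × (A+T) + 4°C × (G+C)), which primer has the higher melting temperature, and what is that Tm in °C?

Primer 1, 56°C

Primer 1: A+T=10, G+C=9 → Tm = 2(10)+4(9) = 56°C
Primer 2: A+T=3, G+C=7 → Tm = 2(3)+4(7) = 34°C
56°C vs 34°C → primer 1 is higher.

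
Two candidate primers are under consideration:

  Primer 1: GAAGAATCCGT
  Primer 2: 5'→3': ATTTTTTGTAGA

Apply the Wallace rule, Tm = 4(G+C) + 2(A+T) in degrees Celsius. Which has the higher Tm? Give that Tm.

Primer 1, 32°C

Primer 1: A+T=6, G+C=5 → Tm = 2(6)+4(5) = 32°C
Primer 2: A+T=10, G+C=2 → Tm = 2(10)+4(2) = 28°C
32°C vs 28°C → primer 1 is higher.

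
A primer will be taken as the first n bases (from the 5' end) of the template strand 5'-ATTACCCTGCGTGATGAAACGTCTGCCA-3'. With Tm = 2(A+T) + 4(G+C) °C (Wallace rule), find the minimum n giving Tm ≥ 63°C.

First 21 bases: ATTACCCTGCGTGATGAAACG → Tm = 62°C (< 63°C)
First 22 bases: ATTACCCTGCGTGATGAAACGT → Tm = 64°C (≥ 63°C)
Each additional base adds 2°C (A/T) or 4°C (G/C), so Tm is non-decreasing in n; n = 22 is the first length to reach 63°C.

n = 22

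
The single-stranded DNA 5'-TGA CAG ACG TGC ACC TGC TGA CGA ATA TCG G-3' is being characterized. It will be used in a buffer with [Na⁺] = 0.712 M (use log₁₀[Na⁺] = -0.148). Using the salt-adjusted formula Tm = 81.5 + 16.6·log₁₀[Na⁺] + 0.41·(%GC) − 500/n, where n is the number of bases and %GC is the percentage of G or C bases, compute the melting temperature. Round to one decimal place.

Length n = 31. Scanning the sequence gives G=9, C=8, T=6, A=8.
G+C = 17, so %GC = 17/31 × 100 = 54.839%
Salt term: 16.6 × (-0.148) = -2.457
GC term: 0.41 × 54.839 = 22.484; length term: −500/31 = −16.129
Tm = 81.5 + (-2.457) + 22.484 − 16.129 = 85.398 → 85.4°C

85.4°C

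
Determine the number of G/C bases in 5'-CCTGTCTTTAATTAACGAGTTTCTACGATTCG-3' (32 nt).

12

Base counts: A=7, G=5, C=7, T=13
G+C = 5 + 7 = 12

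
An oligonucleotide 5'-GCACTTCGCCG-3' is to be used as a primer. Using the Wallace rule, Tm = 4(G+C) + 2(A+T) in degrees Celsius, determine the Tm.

Scanning the sequence gives C=5, A=1, G=3, T=2.
So N_AT = 3 and N_GC = 8.
Tm = 4·8 + 2·3 = 32 + 6 = 38°C

38°C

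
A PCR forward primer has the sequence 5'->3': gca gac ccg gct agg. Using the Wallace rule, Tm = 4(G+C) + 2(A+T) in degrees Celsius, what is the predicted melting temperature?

52°C

Base counts: A=3, T=1, G=6, C=5
So N_AT = 4 and N_GC = 11.
Tm = 2(4) + 4(11) = 8 + 44 = 52°C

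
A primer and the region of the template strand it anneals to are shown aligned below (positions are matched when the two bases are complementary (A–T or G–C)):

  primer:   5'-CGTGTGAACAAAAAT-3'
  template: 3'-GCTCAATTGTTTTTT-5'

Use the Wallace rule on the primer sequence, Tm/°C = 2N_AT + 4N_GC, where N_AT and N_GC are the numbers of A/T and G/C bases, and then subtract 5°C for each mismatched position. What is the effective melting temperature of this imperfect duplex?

Primer base counts: A=7, T=3, G=3, C=2 → A+T=10, G+C=5
Perfect-match Tm = 2(10) + 4(5) = 20 + 20 = 40°C
Mismatches (positions where the bases are not complementary): 3 (at positions 3, 6, 15)
Effective Tm = 40 − 3×5 = 40 − 15 = 25°C

25°C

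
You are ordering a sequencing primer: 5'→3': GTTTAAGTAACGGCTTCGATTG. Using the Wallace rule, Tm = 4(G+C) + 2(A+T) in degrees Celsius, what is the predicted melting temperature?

Base counts: G=6, T=8, A=5, C=3
So N_AT = 13 and N_GC = 9.
Tm = 2×13 + 4×9 = 62°C

62°C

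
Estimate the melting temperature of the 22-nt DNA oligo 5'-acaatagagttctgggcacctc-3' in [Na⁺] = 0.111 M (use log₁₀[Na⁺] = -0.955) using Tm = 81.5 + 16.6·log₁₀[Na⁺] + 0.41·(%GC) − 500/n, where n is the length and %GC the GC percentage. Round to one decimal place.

Length n = 22. Counting bases: G=5, A=6, C=6, T=5
G+C = 11, so %GC = 11/22 × 100 = 50%
Salt term: 16.6 × (-0.955) = -15.853
GC term: 0.41 × 50 = 20.5; length term: −500/22 = −22.727
Tm = 81.5 + (-15.853) + 20.5 − 22.727 = 63.42 → 63.4°C

63.4°C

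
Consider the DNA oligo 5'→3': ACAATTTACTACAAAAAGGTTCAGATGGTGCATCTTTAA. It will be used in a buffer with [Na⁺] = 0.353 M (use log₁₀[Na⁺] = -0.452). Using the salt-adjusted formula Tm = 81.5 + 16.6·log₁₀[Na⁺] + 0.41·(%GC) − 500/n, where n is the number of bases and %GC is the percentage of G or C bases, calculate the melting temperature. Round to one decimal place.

73.8°C

Length n = 39. A=15, G=6, C=6, T=12
G+C = 12, so %GC = 12/39 × 100 = 30.769%
Salt term: 16.6 × (-0.452) = -7.503
GC term: 0.41 × 30.769 = 12.615; length term: −500/39 = −12.821
Tm = 81.5 + (-7.503) + 12.615 − 12.821 = 73.791 → 73.8°C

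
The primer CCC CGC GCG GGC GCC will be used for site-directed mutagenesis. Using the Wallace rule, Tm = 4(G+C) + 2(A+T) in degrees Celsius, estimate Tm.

60°C

Base counts: T=0, A=0, G=6, C=9
AT pairs contribute 0, GC pairs contribute 15.
Tm = 2(0) + 4(15) = 0 + 60 = 60°C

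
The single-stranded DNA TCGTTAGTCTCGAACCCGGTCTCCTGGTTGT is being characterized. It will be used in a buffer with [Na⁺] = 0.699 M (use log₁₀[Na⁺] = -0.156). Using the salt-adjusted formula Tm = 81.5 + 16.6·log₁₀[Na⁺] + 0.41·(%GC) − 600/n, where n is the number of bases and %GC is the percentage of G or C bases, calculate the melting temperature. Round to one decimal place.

82.0°C

Length n = 31. Base counts: T=11, C=9, A=3, G=8
G+C = 17, so %GC = 17/31 × 100 = 54.839%
Salt term: 16.6 × (-0.156) = -2.59
GC term: 0.41 × 54.839 = 22.484; length term: −600/31 = −19.355
Tm = 81.5 + (-2.59) + 22.484 − 19.355 = 82.039 → 82.0°C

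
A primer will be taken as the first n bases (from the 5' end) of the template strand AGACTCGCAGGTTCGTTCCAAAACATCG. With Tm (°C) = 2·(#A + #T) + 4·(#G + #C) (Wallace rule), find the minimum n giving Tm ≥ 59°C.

First 18 bases: AGACTCGCAGGTTCGTTC → Tm = 56°C (< 59°C)
First 19 bases: AGACTCGCAGGTTCGTTCC → Tm = 60°C (≥ 59°C)
Each additional base adds 2°C (A/T) or 4°C (G/C), so Tm is non-decreasing in n; n = 19 is the first length to reach 59°C.

n = 19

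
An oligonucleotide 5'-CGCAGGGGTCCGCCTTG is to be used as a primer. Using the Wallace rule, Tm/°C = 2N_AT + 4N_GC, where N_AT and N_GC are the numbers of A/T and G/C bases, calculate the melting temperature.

A=1, G=7, C=6, T=3
AT pairs contribute 4, GC pairs contribute 13.
Tm = 2(4) + 4(13) = 8 + 52 = 60°C

60°C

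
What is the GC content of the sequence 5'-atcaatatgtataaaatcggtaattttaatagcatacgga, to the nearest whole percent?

25%

G=6, C=4, A=17, T=13
G+C = 6 + 4 = 10 out of 40 bases
%GC = 10/40 × 100 = 25% ≈ 25%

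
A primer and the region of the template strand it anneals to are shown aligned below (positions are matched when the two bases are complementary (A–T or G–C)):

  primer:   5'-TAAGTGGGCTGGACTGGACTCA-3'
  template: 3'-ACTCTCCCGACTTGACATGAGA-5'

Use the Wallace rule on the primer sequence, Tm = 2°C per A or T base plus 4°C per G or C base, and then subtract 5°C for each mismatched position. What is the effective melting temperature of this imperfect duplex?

Primer base counts: A=5, T=5, G=8, C=4 → A+T=10, G+C=12
Perfect-match Tm = 2(10) + 4(12) = 20 + 48 = 68°C
Mismatches (positions where the bases are not complementary): 5 (at positions 2, 5, 12, 17, 22)
Effective Tm = 68 − 5×5 = 68 − 25 = 43°C

43°C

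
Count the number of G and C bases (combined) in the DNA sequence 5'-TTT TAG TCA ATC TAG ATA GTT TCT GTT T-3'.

7

Counting bases: A=6, T=15, C=3, G=4
G+C = 4 + 3 = 7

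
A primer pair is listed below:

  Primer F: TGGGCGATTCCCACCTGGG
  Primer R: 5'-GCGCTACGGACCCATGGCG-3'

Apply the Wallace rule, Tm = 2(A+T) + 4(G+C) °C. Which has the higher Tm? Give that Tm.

Primer F: A+T=6, G+C=13 → Tm = 2(6)+4(13) = 64°C
Primer R: A+T=5, G+C=14 → Tm = 2(5)+4(14) = 66°C
64°C vs 66°C → primer R is higher.

Primer R, 66°C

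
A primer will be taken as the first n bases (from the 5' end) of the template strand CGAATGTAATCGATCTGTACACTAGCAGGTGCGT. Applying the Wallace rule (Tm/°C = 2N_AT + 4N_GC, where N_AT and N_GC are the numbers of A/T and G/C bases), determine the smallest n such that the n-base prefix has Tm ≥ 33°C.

First 11 bases: CGAATGTAATC → Tm = 30°C (< 33°C)
First 12 bases: CGAATGTAATCG → Tm = 34°C (≥ 33°C)
Since every base adds ≥2°C, Tm only increases with n, so the threshold is first crossed at n = 12.

n = 12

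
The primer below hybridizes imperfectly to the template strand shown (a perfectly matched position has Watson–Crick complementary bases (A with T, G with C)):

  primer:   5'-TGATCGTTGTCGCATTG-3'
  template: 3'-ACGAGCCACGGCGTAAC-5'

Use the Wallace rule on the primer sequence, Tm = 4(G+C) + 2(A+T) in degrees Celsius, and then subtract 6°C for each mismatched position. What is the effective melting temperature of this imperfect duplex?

Primer base counts: A=2, T=7, G=5, C=3 → A+T=9, G+C=8
Perfect-match Tm = 2(9) + 4(8) = 18 + 32 = 50°C
Mismatches (positions where the bases are not complementary): 3 (at positions 3, 7, 10)
Effective Tm = 50 − 3×6 = 50 − 18 = 32°C

32°C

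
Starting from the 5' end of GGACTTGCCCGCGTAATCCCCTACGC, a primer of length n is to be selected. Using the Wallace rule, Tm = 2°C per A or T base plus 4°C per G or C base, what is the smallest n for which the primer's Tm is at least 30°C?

First 8 bases: GGACTTGC → Tm = 26°C (< 30°C)
First 9 bases: GGACTTGCC → Tm = 30°C (≥ 30°C)
Each additional base adds 2°C (A/T) or 4°C (G/C), so Tm is non-decreasing in n; n = 9 is the first length to reach 30°C.

n = 9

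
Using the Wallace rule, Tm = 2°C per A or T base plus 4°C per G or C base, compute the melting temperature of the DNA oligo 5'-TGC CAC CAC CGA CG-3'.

48°C

Base counts: A=3, G=3, T=1, C=7
So N_AT = 4 and N_GC = 10.
Tm = 2(4) + 4(10) = 8 + 40 = 48°C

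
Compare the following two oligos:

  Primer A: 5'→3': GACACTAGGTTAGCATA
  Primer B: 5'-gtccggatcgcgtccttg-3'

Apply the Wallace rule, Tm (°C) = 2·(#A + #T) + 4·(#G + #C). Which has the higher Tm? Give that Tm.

Primer B, 60°C

Primer A: A+T=10, G+C=7 → Tm = 2(10)+4(7) = 48°C
Primer B: A+T=6, G+C=12 → Tm = 2(6)+4(12) = 60°C
48°C vs 60°C → primer B is higher.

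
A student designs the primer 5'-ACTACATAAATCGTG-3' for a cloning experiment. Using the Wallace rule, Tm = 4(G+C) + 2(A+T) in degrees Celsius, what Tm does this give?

Base counts: A=6, C=3, G=2, T=4
AT pairs contribute 10, GC pairs contribute 5.
Tm = 4·5 + 2·10 = 20 + 20 = 40°C

40°C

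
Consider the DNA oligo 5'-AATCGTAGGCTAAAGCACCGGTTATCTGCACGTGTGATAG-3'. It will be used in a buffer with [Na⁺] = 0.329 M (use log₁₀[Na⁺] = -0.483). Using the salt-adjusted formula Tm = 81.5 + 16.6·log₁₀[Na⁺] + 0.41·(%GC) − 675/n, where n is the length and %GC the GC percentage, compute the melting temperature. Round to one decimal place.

Length n = 40. Scanning the sequence gives T=10, G=11, A=11, C=8.
G+C = 19, so %GC = 19/40 × 100 = 47.5%
Salt term: 16.6 × (-0.483) = -8.018
GC term: 0.41 × 47.5 = 19.475; length term: −675/40 = −16.875
Tm = 81.5 + (-8.018) + 19.475 − 16.875 = 76.082 → 76.1°C

76.1°C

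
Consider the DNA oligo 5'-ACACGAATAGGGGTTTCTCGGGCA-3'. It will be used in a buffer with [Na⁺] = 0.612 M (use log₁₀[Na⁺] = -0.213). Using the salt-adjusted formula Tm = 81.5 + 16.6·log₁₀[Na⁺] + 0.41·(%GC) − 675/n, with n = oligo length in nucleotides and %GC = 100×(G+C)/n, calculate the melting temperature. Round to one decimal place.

Length n = 24. Counting bases: A=6, G=8, T=5, C=5
G+C = 13, so %GC = 13/24 × 100 = 54.167%
Salt term: 16.6 × (-0.213) = -3.536
GC term: 0.41 × 54.167 = 22.208; length term: −675/24 = −28.125
Tm = 81.5 + (-3.536) + 22.208 − 28.125 = 72.047 → 72.0°C

72.0°C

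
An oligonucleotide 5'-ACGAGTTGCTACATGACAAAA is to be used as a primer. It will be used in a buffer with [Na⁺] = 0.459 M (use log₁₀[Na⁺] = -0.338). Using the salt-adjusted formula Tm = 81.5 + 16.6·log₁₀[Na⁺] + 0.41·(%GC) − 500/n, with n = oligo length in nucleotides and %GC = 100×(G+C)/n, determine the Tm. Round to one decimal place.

Length n = 21. Scanning the sequence gives C=4, G=4, T=4, A=9.
G+C = 8, so %GC = 8/21 × 100 = 38.095%
Salt term: 16.6 × (-0.338) = -5.611
GC term: 0.41 × 38.095 = 15.619; length term: −500/21 = −23.81
Tm = 81.5 + (-5.611) + 15.619 − 23.81 = 67.698 → 67.7°C

67.7°C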